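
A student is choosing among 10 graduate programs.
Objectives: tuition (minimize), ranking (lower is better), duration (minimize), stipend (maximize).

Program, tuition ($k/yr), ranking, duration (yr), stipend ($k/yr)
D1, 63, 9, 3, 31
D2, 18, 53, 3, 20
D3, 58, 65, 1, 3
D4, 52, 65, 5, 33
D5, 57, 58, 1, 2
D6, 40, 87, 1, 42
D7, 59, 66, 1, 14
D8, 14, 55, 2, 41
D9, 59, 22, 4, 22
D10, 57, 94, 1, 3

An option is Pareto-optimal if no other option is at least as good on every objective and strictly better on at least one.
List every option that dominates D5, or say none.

none

D1: worse on tuition (63 vs 57).
D2: worse on duration (3 vs 1).
D3: worse on tuition (58 vs 57).
D4: worse on ranking (65 vs 58).
D6: worse on ranking (87 vs 58).
D7: worse on tuition (59 vs 57).
D8: worse on duration (2 vs 1).
D9: worse on tuition (59 vs 57).
D10: worse on ranking (94 vs 58).
No option dominates D5.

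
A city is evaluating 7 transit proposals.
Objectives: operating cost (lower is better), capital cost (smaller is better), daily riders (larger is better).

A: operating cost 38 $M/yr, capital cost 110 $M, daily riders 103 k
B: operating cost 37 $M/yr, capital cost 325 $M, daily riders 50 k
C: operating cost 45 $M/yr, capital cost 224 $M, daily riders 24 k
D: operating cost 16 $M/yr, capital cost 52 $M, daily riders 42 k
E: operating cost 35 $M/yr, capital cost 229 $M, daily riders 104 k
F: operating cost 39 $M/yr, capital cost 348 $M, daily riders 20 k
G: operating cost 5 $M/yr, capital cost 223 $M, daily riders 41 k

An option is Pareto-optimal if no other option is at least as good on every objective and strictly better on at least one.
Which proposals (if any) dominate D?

A: worse on operating cost (38 vs 16).
B: worse on operating cost (37 vs 16).
C: worse on operating cost (45 vs 16).
E: worse on operating cost (35 vs 16).
F: worse on operating cost (39 vs 16).
G: worse on capital cost (223 vs 52).
No option dominates D.

none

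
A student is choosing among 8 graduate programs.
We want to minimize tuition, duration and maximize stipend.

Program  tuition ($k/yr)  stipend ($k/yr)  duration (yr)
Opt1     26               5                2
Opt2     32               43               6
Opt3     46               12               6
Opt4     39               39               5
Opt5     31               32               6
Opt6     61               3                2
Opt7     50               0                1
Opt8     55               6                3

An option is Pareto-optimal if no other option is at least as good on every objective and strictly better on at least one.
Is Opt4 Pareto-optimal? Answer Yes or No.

Yes

Opt1: worse on stipend (5 vs 39).
Opt2: worse on duration (6 vs 5).
Opt3: worse on tuition (46 vs 39).
Opt5: worse on stipend (32 vs 39).
Opt6: worse on tuition (61 vs 39).
Opt7: worse on tuition (50 vs 39).
Opt8: worse on tuition (55 vs 39).
No option is at least as good as Opt4 on every objective and strictly better on one.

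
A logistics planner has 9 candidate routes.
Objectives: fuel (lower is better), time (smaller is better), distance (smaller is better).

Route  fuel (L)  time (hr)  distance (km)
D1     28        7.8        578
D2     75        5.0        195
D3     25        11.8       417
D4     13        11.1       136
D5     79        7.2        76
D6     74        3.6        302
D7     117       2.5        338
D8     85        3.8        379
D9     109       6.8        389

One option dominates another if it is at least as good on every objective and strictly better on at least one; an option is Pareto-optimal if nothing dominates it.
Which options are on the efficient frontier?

D1, D2, D4, D5, D6, D7

D1: not dominated.
D2: not dominated.
D3: dominated by D4 (fuel 13≤25, time 11.1≤11.8, distance 136≤417).
D4: not dominated (best fuel).
D5: not dominated (best distance).
D6: not dominated.
D7: not dominated (best time).
D8: dominated by D6 (fuel 74≤85, time 3.6≤3.8, distance 302≤379).
D9: dominated by D2 (fuel 75≤109, time 5.0≤6.8, distance 195≤389).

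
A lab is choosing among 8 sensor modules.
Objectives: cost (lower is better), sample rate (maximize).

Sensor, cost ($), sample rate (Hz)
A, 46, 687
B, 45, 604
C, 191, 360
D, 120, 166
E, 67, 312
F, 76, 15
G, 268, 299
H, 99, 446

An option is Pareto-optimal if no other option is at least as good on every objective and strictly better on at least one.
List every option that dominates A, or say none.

none

B: worse on sample rate (604 vs 687).
C: worse on cost (191 vs 46).
D: worse on cost (120 vs 46).
E: worse on cost (67 vs 46).
F: worse on cost (76 vs 46).
G: worse on cost (268 vs 46).
H: worse on cost (99 vs 46).
No option dominates A.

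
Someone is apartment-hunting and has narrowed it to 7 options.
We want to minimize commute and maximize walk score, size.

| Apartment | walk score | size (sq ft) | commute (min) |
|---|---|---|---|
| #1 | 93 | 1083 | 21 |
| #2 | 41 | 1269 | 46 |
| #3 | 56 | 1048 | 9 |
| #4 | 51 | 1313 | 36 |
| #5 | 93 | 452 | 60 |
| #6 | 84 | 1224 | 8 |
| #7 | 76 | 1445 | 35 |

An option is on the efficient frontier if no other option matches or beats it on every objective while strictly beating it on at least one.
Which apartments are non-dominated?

#1, #6, #7

#1: not dominated.
#2: dominated by #4 (walk score 51≥41, size 1313≥1269, commute 36≤46).
#3: dominated by #6 (walk score 84≥56, size 1224≥1048, commute 8≤9).
#4: dominated by #7 (walk score 76≥51, size 1445≥1313, commute 35≤36).
#5: dominated by #1 (walk score 93≥93, size 1083≥452, commute 21≤60).
#6: not dominated (best commute).
#7: not dominated (best size).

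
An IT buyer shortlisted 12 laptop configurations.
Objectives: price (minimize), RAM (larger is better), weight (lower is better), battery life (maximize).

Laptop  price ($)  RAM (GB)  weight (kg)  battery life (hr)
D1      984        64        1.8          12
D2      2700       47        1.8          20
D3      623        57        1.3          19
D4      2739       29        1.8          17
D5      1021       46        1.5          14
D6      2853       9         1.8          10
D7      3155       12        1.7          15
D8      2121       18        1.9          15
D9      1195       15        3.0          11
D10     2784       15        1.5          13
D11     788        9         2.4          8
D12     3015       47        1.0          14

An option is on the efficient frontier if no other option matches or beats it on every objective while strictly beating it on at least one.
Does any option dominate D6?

D1 vs D6: price 984≤2853, RAM 64≥9, weight 1.8≤1.8, battery life 12≥10 — D1 is at least as good on every objective and strictly better on at least one, so D1 dominates D6.

Yes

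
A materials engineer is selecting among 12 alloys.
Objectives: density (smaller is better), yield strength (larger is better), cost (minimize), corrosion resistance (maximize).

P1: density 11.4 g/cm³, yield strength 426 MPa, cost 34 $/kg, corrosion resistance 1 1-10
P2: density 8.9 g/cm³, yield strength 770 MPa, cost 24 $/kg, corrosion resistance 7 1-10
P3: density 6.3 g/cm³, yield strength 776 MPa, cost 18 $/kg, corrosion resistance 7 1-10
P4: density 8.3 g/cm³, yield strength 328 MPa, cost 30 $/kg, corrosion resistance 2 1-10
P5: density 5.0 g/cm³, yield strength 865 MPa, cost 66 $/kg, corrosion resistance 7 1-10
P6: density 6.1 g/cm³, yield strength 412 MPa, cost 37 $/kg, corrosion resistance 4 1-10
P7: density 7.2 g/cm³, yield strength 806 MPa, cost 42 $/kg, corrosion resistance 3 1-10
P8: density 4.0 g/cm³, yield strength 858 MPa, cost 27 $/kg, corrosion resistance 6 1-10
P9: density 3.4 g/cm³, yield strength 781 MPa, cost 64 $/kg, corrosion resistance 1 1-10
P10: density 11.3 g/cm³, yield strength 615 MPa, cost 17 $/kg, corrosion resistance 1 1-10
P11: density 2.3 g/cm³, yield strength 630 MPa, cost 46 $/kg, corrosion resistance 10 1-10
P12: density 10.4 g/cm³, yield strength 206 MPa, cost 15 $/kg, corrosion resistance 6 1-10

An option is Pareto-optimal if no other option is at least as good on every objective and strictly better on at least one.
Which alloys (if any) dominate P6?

P8

P8: density 4.0≤6.1, yield strength 858≥412, cost 27≤37, corrosion resistance 6≥4 — dominates P6.
Others (P1, P2, P3, P4, P5, P7, P9, P10, P11, P12) are each worse than P6 on at least one objective.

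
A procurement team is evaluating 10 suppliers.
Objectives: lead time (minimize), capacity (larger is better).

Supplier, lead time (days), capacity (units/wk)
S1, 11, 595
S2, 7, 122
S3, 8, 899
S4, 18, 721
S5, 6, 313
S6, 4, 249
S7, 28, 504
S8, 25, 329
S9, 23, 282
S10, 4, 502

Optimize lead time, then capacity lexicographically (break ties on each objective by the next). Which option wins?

First minimize lead time: best is 4, kept {S6, S10}.
Then maximize capacity: best is 502, kept {S10}.

S10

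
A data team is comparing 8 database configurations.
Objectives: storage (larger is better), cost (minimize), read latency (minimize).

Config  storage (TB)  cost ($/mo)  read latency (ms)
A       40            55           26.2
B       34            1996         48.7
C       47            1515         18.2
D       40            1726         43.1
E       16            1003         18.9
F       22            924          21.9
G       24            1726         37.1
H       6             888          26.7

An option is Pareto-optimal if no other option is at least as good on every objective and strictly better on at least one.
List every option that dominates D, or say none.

A: storage 40≥40, cost 55≤1726, read latency 26.2≤43.1 — dominates D.
C: storage 47≥40, cost 1515≤1726, read latency 18.2≤43.1 — dominates D.
Others (B, E, F, G, H) are each worse than D on at least one objective.

A, C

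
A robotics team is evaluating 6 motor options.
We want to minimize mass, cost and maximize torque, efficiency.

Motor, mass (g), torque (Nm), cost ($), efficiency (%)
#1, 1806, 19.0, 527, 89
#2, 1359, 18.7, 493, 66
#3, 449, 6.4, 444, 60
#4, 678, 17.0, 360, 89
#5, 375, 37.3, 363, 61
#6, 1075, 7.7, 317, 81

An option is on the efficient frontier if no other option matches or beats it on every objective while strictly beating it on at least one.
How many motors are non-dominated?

5

#1: not dominated.
#2: not dominated.
#3: dominated by #5 (mass 375≤449, torque 37.3≥6.4, cost 363≤444, efficiency 61≥60).
#4: not dominated.
#5: not dominated (best mass).
#6: not dominated (best cost).
Pareto-optimal: #1, #2, #4, #5, #6 → 5.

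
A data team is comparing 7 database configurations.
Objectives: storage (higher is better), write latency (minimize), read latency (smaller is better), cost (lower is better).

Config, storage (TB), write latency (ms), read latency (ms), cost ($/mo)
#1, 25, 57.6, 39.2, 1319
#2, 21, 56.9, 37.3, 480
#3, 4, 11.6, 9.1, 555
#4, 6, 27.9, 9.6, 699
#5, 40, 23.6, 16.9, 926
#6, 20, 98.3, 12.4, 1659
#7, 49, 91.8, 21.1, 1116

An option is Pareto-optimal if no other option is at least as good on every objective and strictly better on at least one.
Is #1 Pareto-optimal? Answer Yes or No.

No

#5 vs #1: storage 40≥25, write latency 23.6≤57.6, read latency 16.9≤39.2, cost 926≤1319 — #5 is at least as good on every objective and strictly better on at least one, so #5 dominates #1.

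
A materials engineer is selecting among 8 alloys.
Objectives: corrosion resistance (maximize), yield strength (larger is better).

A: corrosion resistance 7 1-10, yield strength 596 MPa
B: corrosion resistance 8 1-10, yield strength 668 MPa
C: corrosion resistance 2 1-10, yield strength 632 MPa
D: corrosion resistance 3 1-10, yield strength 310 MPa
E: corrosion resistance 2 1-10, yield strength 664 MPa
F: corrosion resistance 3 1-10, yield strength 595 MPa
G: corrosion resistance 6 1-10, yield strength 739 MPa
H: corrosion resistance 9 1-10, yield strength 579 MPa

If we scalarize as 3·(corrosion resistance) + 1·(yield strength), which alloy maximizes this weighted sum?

G

A: 3·7 + 1·596 = 617
B: 3·8 + 1·668 = 692
C: 3·2 + 1·632 = 638
D: 3·3 + 1·310 = 319
E: 3·2 + 1·664 = 670
F: 3·3 + 1·595 = 604
G: 3·6 + 1·739 = 757
H: 3·9 + 1·579 = 606
Highest: G at 757.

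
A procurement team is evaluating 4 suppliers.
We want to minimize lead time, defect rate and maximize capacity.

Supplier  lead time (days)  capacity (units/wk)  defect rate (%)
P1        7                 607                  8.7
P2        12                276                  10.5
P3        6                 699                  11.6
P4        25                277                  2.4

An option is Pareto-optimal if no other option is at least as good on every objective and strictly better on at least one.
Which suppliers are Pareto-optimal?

P1, P3, P4

P1: not dominated.
P2: dominated by P1 (lead time 7≤12, capacity 607≥276, defect rate 8.7≤10.5).
P3: not dominated (best lead time).
P4: not dominated (best defect rate).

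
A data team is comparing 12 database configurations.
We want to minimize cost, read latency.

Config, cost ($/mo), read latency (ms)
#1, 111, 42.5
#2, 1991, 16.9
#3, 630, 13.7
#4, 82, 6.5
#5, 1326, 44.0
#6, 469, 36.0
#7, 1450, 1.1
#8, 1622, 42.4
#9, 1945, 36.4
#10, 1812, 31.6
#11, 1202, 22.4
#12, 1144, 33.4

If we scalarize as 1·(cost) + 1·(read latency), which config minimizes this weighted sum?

#4

#1: 1·111 + 1·42.5 = 153.5
#2: 1·1991 + 1·16.9 = 2007.9
#3: 1·630 + 1·13.7 = 643.7
#4: 1·82 + 1·6.5 = 88.5
#5: 1·1326 + 1·44.0 = 1370.0
#6: 1·469 + 1·36.0 = 505.0
#7: 1·1450 + 1·1.1 = 1451.1
#8: 1·1622 + 1·42.4 = 1664.4
#9: 1·1945 + 1·36.4 = 1981.4
#10: 1·1812 + 1·31.6 = 1843.6
#11: 1·1202 + 1·22.4 = 1224.4
#12: 1·1144 + 1·33.4 = 1177.4
Lowest: #4 at 88.5.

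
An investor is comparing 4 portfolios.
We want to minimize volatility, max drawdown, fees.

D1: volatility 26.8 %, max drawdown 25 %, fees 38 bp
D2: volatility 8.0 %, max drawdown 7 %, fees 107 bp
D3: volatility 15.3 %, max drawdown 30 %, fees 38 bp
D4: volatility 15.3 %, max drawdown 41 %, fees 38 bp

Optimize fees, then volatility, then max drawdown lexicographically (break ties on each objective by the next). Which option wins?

First minimize fees: best is 38, kept {D1, D3, D4}.
Then minimize volatility: best is 15.3, kept {D3, D4}.
Then minimize max drawdown: best is 30, kept {D3}.

D3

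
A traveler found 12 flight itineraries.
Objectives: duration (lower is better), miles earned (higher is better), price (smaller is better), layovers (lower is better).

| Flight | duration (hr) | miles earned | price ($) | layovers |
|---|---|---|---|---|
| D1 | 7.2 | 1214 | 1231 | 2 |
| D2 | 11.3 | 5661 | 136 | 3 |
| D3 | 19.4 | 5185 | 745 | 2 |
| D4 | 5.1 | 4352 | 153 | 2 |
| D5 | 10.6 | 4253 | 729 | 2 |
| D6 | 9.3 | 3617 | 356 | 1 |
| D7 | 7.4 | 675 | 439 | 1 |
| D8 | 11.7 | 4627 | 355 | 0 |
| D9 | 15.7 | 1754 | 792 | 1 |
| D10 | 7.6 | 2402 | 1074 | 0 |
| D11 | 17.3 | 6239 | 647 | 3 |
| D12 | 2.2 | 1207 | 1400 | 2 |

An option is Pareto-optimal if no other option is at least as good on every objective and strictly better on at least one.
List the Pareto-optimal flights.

D1: dominated by D4 (duration 5.1≤7.2, miles earned 4352≥1214, price 153≤1231, layovers 2≤2).
D2: not dominated (best price).
D3: not dominated.
D4: not dominated.
D5: dominated by D4 (duration 5.1≤10.6, miles earned 4352≥4253, price 153≤729, layovers 2≤2).
D6: not dominated.
D7: not dominated.
D8: not dominated.
D9: dominated by D6 (duration 9.3≤15.7, miles earned 3617≥1754, price 356≤792, layovers 1≤1).
D10: not dominated.
D11: not dominated (best miles earned).
D12: not dominated (best duration).

D2, D3, D4, D6, D7, D8, D10, D11, D12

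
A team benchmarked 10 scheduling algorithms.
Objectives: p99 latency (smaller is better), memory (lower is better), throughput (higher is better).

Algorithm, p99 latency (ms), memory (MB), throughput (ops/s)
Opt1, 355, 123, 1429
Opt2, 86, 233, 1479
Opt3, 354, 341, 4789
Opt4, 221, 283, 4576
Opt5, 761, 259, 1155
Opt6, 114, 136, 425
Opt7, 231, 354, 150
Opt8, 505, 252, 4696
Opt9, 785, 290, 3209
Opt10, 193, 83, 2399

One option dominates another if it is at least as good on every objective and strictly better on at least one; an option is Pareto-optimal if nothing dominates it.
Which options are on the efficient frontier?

Opt2, Opt3, Opt4, Opt6, Opt8, Opt10

Opt1: dominated by Opt10 (p99 latency 193≤355, memory 83≤123, throughput 2399≥1429).
Opt2: not dominated (best p99 latency).
Opt3: not dominated (best throughput).
Opt4: not dominated.
Opt5: dominated by Opt1 (p99 latency 355≤761, memory 123≤259, throughput 1429≥1155).
Opt6: not dominated.
Opt7: dominated by Opt2 (p99 latency 86≤231, memory 233≤354, throughput 1479≥150).
Opt8: not dominated.
Opt9: dominated by Opt4 (p99 latency 221≤785, memory 283≤290, throughput 4576≥3209).
Opt10: not dominated (best memory).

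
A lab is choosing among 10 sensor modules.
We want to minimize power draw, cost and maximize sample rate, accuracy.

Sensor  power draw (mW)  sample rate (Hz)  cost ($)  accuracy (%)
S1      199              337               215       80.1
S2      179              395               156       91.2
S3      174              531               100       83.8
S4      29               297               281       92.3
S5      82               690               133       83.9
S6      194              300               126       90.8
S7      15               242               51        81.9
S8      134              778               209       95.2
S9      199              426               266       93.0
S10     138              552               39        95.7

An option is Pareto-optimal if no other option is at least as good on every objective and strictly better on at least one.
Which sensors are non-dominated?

S4, S5, S7, S8, S10

S1: dominated by S2 (power draw 179≤199, sample rate 395≥337, cost 156≤215, accuracy 91.2≥80.1).
S2: dominated by S10 (power draw 138≤179, sample rate 552≥395, cost 39≤156, accuracy 95.7≥91.2).
S3: dominated by S10 (power draw 138≤174, sample rate 552≥531, cost 39≤100, accuracy 95.7≥83.8).
S4: not dominated.
S5: not dominated.
S6: dominated by S10 (power draw 138≤194, sample rate 552≥300, cost 39≤126, accuracy 95.7≥90.8).
S7: not dominated (best power draw).
S8: not dominated (best sample rate).
S9: dominated by S8 (power draw 134≤199, sample rate 778≥426, cost 209≤266, accuracy 95.2≥93.0).
S10: not dominated (best cost).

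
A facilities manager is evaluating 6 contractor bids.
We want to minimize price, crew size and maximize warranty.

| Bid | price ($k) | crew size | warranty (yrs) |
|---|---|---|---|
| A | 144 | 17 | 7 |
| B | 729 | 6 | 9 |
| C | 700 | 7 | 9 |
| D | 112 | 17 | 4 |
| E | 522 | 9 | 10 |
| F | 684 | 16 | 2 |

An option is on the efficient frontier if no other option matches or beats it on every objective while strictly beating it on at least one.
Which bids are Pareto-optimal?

A: not dominated.
B: not dominated (best crew size).
C: not dominated.
D: not dominated (best price).
E: not dominated (best warranty).
F: dominated by E (price 522≤684, crew size 9≤16, warranty 10≥2).

A, B, C, D, E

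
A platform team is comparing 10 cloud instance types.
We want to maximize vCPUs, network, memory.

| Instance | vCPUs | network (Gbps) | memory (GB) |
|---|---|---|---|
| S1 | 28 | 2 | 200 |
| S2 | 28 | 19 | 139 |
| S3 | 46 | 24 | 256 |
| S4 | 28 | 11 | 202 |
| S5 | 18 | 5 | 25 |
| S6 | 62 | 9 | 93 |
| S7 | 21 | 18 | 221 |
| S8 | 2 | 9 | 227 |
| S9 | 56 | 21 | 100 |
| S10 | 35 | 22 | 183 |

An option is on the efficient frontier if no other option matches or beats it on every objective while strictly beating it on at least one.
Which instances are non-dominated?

S1: dominated by S3 (vCPUs 46≥28, network 24≥2, memory 256≥200).
S2: dominated by S3 (vCPUs 46≥28, network 24≥19, memory 256≥139).
S3: not dominated (best network).
S4: dominated by S3 (vCPUs 46≥28, network 24≥11, memory 256≥202).
S5: dominated by S2 (vCPUs 28≥18, network 19≥5, memory 139≥25).
S6: not dominated (best vCPUs).
S7: dominated by S3 (vCPUs 46≥21, network 24≥18, memory 256≥221).
S8: dominated by S3 (vCPUs 46≥2, network 24≥9, memory 256≥227).
S9: not dominated.
S10: dominated by S3 (vCPUs 46≥35, network 24≥22, memory 256≥183).

S3, S6, S9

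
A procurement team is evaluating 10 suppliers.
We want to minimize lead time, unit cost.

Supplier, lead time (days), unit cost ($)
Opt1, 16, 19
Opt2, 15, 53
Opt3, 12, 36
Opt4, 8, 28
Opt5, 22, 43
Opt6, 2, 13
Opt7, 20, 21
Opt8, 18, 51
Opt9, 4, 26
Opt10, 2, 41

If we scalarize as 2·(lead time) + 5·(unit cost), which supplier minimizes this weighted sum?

Opt6

Opt1: 2·16 + 5·19 = 127
Opt2: 2·15 + 5·53 = 295
Opt3: 2·12 + 5·36 = 204
Opt4: 2·8 + 5·28 = 156
Opt5: 2·22 + 5·43 = 259
Opt6: 2·2 + 5·13 = 69
Opt7: 2·20 + 5·21 = 145
Opt8: 2·18 + 5·51 = 291
Opt9: 2·4 + 5·26 = 138
Opt10: 2·2 + 5·41 = 209
Lowest: Opt6 at 69.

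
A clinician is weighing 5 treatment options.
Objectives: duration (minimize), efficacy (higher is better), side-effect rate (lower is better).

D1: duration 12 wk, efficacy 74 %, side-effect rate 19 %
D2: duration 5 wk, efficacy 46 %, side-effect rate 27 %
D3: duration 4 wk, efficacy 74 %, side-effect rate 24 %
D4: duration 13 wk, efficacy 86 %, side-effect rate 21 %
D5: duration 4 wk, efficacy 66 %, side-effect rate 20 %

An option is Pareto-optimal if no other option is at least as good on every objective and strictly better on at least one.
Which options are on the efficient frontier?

D1: not dominated (best side-effect rate).
D2: dominated by D3 (duration 4≤5, efficacy 74≥46, side-effect rate 24≤27).
D3: not dominated.
D4: not dominated (best efficacy).
D5: not dominated.

D1, D3, D4, D5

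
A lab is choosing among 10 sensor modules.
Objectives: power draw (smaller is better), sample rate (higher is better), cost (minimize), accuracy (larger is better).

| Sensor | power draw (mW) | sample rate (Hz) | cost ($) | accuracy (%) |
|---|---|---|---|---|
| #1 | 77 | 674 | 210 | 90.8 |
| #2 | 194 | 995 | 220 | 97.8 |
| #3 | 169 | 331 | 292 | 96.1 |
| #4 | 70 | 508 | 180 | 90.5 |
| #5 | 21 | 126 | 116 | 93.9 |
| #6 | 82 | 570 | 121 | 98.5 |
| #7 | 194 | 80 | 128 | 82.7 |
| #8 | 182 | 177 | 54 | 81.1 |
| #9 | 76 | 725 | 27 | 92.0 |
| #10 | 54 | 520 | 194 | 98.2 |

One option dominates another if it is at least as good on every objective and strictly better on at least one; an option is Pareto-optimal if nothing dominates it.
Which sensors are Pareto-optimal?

#2, #4, #5, #6, #9, #10

#1: dominated by #9 (power draw 76≤77, sample rate 725≥674, cost 27≤210, accuracy 92.0≥90.8).
#2: not dominated (best sample rate).
#3: dominated by #6 (power draw 82≤169, sample rate 570≥331, cost 121≤292, accuracy 98.5≥96.1).
#4: not dominated.
#5: not dominated (best power draw).
#6: not dominated (best accuracy).
#7: dominated by #5 (power draw 21≤194, sample rate 126≥80, cost 116≤128, accuracy 93.9≥82.7).
#8: dominated by #9 (power draw 76≤182, sample rate 725≥177, cost 27≤54, accuracy 92.0≥81.1).
#9: not dominated (best cost).
#10: not dominated.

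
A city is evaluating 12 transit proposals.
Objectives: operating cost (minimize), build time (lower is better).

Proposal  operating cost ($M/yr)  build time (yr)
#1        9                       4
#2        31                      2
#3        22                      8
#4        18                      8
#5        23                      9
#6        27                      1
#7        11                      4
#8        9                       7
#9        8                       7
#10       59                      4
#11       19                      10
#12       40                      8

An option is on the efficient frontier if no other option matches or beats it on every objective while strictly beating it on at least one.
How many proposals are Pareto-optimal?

3

#1: not dominated.
#2: dominated by #6 (operating cost 27≤31, build time 1≤2).
#3: dominated by #1 (operating cost 9≤22, build time 4≤8).
#4: dominated by #1 (operating cost 9≤18, build time 4≤8).
#5: dominated by #1 (operating cost 9≤23, build time 4≤9).
#6: not dominated (best build time).
#7: dominated by #1 (operating cost 9≤11, build time 4≤4).
#8: dominated by #1 (operating cost 9≤9, build time 4≤7).
#9: not dominated (best operating cost).
#10: dominated by #1 (operating cost 9≤59, build time 4≤4).
#11: dominated by #1 (operating cost 9≤19, build time 4≤10).
#12: dominated by #1 (operating cost 9≤40, build time 4≤8).
Pareto-optimal: #1, #6, #9 → 3.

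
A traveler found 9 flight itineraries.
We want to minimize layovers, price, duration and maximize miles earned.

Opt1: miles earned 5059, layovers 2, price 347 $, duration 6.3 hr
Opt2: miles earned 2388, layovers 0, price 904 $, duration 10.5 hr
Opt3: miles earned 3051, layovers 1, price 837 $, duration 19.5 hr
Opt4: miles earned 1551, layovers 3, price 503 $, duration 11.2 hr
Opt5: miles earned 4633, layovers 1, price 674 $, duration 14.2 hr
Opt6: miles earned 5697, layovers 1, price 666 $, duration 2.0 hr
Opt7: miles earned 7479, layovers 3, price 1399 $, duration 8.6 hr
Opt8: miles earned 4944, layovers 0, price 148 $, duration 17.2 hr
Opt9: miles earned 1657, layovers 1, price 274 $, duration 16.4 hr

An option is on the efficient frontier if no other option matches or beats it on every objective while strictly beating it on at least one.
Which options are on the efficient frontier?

Opt1, Opt2, Opt6, Opt7, Opt8, Opt9

Opt1: not dominated.
Opt2: not dominated.
Opt3: dominated by Opt5 (miles earned 4633≥3051, layovers 1≤1, price 674≤837, duration 14.2≤19.5).
Opt4: dominated by Opt1 (miles earned 5059≥1551, layovers 2≤3, price 347≤503, duration 6.3≤11.2).
Opt5: dominated by Opt6 (miles earned 5697≥4633, layovers 1≤1, price 666≤674, duration 2.0≤14.2).
Opt6: not dominated (best duration).
Opt7: not dominated (best miles earned).
Opt8: not dominated (best price).
Opt9: not dominated.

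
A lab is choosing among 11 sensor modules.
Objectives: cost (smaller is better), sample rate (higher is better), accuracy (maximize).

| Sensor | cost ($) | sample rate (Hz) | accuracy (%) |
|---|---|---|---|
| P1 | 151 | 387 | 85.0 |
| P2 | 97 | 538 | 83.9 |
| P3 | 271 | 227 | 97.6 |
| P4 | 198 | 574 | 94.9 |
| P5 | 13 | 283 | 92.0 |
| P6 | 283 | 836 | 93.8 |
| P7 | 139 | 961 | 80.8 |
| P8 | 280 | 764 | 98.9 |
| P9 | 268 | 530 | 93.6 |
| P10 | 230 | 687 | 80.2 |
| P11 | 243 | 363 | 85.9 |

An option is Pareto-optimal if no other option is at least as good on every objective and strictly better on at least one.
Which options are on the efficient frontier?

P1, P2, P3, P4, P5, P6, P7, P8

P1: not dominated.
P2: not dominated.
P3: not dominated.
P4: not dominated.
P5: not dominated (best cost).
P6: not dominated.
P7: not dominated (best sample rate).
P8: not dominated (best accuracy).
P9: dominated by P4 (cost 198≤268, sample rate 574≥530, accuracy 94.9≥93.6).
P10: dominated by P7 (cost 139≤230, sample rate 961≥687, accuracy 80.8≥80.2).
P11: dominated by P4 (cost 198≤243, sample rate 574≥363, accuracy 94.9≥85.9).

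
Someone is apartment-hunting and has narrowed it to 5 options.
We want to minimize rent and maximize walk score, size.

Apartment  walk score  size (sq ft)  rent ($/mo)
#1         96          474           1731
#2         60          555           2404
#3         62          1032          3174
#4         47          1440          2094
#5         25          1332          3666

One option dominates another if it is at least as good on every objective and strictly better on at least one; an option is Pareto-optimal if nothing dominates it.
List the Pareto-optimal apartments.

#1, #2, #3, #4

#1: not dominated (best walk score).
#2: not dominated.
#3: not dominated.
#4: not dominated (best size).
#5: dominated by #4 (walk score 47≥25, size 1440≥1332, rent 2094≤3666).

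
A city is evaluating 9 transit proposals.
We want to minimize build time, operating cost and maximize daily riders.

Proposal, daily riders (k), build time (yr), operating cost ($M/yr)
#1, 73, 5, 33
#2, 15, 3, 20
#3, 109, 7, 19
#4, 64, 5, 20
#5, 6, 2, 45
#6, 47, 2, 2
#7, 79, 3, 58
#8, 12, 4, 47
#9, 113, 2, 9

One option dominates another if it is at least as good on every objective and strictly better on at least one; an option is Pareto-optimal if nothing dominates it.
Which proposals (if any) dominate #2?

#6, #9

#6: daily riders 47≥15, build time 2≤3, operating cost 2≤20 — dominates #2.
#9: daily riders 113≥15, build time 2≤3, operating cost 9≤20 — dominates #2.
Others (#1, #3, #4, #5, #7, #8) are each worse than #2 on at least one objective.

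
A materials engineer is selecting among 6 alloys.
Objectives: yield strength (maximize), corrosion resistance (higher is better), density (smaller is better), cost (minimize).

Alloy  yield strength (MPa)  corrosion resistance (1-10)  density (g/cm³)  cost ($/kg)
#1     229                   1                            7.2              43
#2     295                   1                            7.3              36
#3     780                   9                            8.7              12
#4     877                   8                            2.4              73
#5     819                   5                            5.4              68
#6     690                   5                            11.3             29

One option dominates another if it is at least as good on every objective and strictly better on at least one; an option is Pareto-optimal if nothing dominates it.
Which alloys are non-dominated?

#1: not dominated.
#2: not dominated.
#3: not dominated (best corrosion resistance).
#4: not dominated (best yield strength).
#5: not dominated.
#6: dominated by #3 (yield strength 780≥690, corrosion resistance 9≥5, density 8.7≤11.3, cost 12≤29).

#1, #2, #3, #4, #5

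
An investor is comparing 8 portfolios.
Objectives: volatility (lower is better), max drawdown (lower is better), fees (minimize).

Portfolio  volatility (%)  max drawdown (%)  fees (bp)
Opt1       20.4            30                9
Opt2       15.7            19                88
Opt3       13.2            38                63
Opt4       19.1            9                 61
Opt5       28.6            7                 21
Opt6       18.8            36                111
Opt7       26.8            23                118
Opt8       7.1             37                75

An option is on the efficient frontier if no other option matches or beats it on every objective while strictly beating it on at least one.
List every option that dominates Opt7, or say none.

Opt2: volatility 15.7≤26.8, max drawdown 19≤23, fees 88≤118 — dominates Opt7.
Opt4: volatility 19.1≤26.8, max drawdown 9≤23, fees 61≤118 — dominates Opt7.
Others (Opt1, Opt3, Opt5, Opt6, Opt8) are each worse than Opt7 on at least one objective.

Opt2, Opt4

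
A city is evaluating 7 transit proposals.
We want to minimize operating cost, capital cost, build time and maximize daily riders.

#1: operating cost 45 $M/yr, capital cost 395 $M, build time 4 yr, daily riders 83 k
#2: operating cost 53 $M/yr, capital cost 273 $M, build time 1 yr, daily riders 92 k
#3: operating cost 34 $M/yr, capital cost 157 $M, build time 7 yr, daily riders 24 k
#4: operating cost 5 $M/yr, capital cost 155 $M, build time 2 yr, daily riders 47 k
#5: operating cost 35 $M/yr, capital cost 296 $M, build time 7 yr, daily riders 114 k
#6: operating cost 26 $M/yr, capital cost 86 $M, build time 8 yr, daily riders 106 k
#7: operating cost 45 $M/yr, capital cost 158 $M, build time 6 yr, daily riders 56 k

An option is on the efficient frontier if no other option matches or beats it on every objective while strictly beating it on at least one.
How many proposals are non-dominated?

6

#1: not dominated.
#2: not dominated (best build time).
#3: dominated by #4 (operating cost 5≤34, capital cost 155≤157, build time 2≤7, daily riders 47≥24).
#4: not dominated (best operating cost).
#5: not dominated (best daily riders).
#6: not dominated (best capital cost).
#7: not dominated.
Pareto-optimal: #1, #2, #4, #5, #6, #7 → 6.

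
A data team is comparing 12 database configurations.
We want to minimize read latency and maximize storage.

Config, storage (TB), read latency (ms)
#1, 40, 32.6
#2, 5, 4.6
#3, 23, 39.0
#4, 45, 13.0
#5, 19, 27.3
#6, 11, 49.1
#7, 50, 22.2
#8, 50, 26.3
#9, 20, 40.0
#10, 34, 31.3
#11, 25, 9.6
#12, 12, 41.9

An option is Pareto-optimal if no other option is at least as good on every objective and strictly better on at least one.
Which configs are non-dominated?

#2, #4, #7, #11

#1: dominated by #4 (storage 45≥40, read latency 13.0≤32.6).
#2: not dominated (best read latency).
#3: dominated by #1 (storage 40≥23, read latency 32.6≤39.0).
#4: not dominated.
#5: dominated by #4 (storage 45≥19, read latency 13.0≤27.3).
#6: dominated by #1 (storage 40≥11, read latency 32.6≤49.1).
#7: not dominated.
#8: dominated by #7 (storage 50≥50, read latency 22.2≤26.3).
#9: dominated by #1 (storage 40≥20, read latency 32.6≤40.0).
#10: dominated by #4 (storage 45≥34, read latency 13.0≤31.3).
#11: not dominated.
#12: dominated by #1 (storage 40≥12, read latency 32.6≤41.9).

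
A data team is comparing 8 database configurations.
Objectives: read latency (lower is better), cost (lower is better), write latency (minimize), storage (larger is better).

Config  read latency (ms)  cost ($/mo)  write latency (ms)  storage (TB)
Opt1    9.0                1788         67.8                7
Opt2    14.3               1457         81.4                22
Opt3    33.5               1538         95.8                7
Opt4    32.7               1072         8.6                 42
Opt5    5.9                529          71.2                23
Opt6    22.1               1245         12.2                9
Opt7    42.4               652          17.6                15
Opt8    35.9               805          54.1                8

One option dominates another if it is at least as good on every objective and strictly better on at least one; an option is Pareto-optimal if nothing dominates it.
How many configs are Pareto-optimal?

Opt1: not dominated.
Opt2: dominated by Opt5 (read latency 5.9≤14.3, cost 529≤1457, write latency 71.2≤81.4, storage 23≥22).
Opt3: dominated by Opt2 (read latency 14.3≤33.5, cost 1457≤1538, write latency 81.4≤95.8, storage 22≥7).
Opt4: not dominated (best write latency).
Opt5: not dominated (best read latency).
Opt6: not dominated.
Opt7: not dominated.
Opt8: not dominated.
Pareto-optimal: Opt1, Opt4, Opt5, Opt6, Opt7, Opt8 → 6.

6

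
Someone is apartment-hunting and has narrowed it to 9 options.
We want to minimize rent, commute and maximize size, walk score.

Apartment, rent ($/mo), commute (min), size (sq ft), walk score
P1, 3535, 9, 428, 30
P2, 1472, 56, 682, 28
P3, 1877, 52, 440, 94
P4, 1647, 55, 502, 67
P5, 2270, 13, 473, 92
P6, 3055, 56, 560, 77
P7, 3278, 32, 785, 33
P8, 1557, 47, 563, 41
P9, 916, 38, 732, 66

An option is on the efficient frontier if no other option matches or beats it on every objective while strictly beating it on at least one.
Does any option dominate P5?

P1: worse on rent (3535 vs 2270).
P2: worse on commute (56 vs 13).
P3: worse on commute (52 vs 13).
P4: worse on commute (55 vs 13).
P6: worse on rent (3055 vs 2270).
P7: worse on rent (3278 vs 2270).
P8: worse on commute (47 vs 13).
P9: worse on commute (38 vs 13).
No option is at least as good as P5 on every objective and strictly better on one.

No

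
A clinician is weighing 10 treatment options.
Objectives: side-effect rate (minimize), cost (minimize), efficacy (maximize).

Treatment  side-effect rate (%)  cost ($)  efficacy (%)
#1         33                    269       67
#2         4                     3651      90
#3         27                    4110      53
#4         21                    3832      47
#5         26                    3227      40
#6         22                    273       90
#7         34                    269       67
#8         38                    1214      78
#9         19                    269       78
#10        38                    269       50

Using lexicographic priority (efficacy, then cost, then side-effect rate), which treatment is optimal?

First maximize efficacy: best is 90, kept {#2, #6}.
Then minimize cost: best is 273, kept {#6}.

#6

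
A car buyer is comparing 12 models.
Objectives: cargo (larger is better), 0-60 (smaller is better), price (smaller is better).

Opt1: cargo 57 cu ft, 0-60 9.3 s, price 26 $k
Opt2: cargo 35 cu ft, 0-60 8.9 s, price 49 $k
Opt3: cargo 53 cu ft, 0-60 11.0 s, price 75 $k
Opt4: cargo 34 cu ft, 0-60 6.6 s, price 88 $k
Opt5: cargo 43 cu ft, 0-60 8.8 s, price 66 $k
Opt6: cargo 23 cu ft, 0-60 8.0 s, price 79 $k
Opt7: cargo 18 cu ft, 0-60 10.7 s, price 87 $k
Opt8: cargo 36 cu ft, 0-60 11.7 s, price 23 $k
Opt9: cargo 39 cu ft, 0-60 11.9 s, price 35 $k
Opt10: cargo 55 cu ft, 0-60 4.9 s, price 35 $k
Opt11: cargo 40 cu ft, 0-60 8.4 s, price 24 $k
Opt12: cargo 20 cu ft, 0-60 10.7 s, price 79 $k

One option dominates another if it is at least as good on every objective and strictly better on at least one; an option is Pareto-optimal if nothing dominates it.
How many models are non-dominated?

4

Opt1: not dominated (best cargo).
Opt2: dominated by Opt10 (cargo 55≥35, 0-60 4.9≤8.9, price 35≤49).
Opt3: dominated by Opt1 (cargo 57≥53, 0-60 9.3≤11.0, price 26≤75).
Opt4: dominated by Opt10 (cargo 55≥34, 0-60 4.9≤6.6, price 35≤88).
Opt5: dominated by Opt10 (cargo 55≥43, 0-60 4.9≤8.8, price 35≤66).
Opt6: dominated by Opt10 (cargo 55≥23, 0-60 4.9≤8.0, price 35≤79).
Opt7: dominated by Opt1 (cargo 57≥18, 0-60 9.3≤10.7, price 26≤87).
Opt8: not dominated (best price).
Opt9: dominated by Opt1 (cargo 57≥39, 0-60 9.3≤11.9, price 26≤35).
Opt10: not dominated (best 0-60).
Opt11: not dominated.
Opt12: dominated by Opt1 (cargo 57≥20, 0-60 9.3≤10.7, price 26≤79).
Pareto-optimal: Opt1, Opt8, Opt10, Opt11 → 4.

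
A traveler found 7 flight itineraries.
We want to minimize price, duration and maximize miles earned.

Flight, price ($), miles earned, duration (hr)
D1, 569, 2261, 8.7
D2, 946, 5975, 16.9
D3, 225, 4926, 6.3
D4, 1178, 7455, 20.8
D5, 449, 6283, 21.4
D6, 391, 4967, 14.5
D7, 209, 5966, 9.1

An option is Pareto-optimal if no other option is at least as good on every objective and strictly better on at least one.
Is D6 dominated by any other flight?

D7 vs D6: price 209≤391, miles earned 5966≥4967, duration 9.1≤14.5 — D7 is at least as good on every objective and strictly better on at least one, so D7 dominates D6.

Yes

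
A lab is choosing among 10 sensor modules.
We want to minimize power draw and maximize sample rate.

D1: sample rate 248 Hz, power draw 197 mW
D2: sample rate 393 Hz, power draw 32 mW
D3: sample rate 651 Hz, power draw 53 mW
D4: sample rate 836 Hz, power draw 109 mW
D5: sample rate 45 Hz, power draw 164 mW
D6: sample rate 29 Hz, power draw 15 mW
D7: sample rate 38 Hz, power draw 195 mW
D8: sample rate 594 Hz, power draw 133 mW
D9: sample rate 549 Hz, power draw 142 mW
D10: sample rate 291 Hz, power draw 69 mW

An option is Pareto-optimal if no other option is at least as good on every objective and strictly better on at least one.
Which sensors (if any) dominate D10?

D2, D3

D2: sample rate 393≥291, power draw 32≤69 — dominates D10.
D3: sample rate 651≥291, power draw 53≤69 — dominates D10.
Others (D1, D4, D5, D6, D7, D8, D9) are each worse than D10 on at least one objective.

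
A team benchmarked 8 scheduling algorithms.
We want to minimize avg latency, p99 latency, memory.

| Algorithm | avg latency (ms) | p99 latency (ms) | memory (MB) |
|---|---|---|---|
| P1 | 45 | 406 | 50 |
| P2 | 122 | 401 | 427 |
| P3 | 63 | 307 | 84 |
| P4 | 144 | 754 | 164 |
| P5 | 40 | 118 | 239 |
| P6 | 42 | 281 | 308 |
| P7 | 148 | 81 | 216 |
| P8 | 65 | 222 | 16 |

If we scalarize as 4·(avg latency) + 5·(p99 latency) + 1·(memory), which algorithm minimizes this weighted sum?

P5

P1: 4·45 + 5·406 + 1·50 = 2260
P2: 4·122 + 5·401 + 1·427 = 2920
P3: 4·63 + 5·307 + 1·84 = 1871
P4: 4·144 + 5·754 + 1·164 = 4510
P5: 4·40 + 5·118 + 1·239 = 989
P6: 4·42 + 5·281 + 1·308 = 1881
P7: 4·148 + 5·81 + 1·216 = 1213
P8: 4·65 + 5·222 + 1·16 = 1386
Lowest: P5 at 989.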